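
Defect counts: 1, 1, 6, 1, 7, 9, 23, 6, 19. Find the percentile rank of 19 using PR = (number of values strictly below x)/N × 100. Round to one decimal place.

N = 9.
Strictly below 19: 7. Equal to 19: 1.
PR = 7/9 × 100 = 77.8

77.8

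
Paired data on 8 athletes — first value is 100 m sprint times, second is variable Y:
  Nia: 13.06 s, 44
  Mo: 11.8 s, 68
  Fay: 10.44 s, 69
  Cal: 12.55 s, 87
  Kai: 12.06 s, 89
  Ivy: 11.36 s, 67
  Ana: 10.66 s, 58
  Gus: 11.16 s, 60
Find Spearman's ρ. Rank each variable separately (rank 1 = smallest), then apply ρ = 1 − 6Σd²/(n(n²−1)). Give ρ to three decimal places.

Ranks of variable 1: 8, 5, 1, 7, 6, 4, 2, 3
Ranks of variable 2: 1, 5, 6, 7, 8, 4, 2, 3
d = r₁ − r₂: 7, 0, -5, 0, -2, 0, 0, 0
d²: 49, 0, 25, 0, 4, 0, 0, 0; Σd² = 78
ρ = 1 − 6·78/(8·63) = 1 − 468/504 = 0.071

0.071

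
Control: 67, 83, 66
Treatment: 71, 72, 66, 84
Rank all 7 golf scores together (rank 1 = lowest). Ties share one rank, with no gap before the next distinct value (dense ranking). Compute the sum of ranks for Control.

8

Sorted (ascending): 66, 66, 67, 71, 72, 83, 84
The 2 values of 66 share dense rank 1.
Remaining distinct values take the next consecutive integers.
Control values → pooled ranks: 67→2, 83→5, 66→1
Rank sum = 2 + 5 + 1 = 8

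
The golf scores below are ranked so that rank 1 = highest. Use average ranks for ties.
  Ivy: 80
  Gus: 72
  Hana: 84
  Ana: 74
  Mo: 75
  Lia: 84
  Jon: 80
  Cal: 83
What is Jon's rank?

Sorted (descending): 84, 84, 83, 80, 80, 75, 74, 72
The 2 values of 84 occupy positions 1–2 → average rank (1+2)/2 = 1.5.
The 2 values of 80 occupy positions 4–5 → average rank (4+5)/2 = 4.5.
Jon has value 80 → rank 4.5.

4.5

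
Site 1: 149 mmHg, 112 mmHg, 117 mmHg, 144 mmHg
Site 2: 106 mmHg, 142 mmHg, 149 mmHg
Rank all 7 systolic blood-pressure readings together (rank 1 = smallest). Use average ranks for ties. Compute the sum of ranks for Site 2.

11.5

Sorted (ascending): 106, 112, 117, 142, 144, 149, 149
The 2 values of 149 occupy positions 6–7 → average rank (6+7)/2 = 6.5.
Site 2 values → pooled ranks: 106→1, 142→4, 149→6.5
Rank sum = 1 + 4 + 6.5 = 11.5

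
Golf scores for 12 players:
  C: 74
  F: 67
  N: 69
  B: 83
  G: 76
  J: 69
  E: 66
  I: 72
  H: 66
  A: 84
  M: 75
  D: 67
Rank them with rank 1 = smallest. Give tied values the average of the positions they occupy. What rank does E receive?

Sorted (ascending): 66, 66, 67, 67, 69, 69, 72, 74, 75, 76, 83, 84
The 2 values of 66 occupy positions 1–2 → average rank (1+2)/2 = 1.5.
The 2 values of 67 occupy positions 3–4 → average rank (3+4)/2 = 3.5.
The 2 values of 69 occupy positions 5–6 → average rank (5+6)/2 = 5.5.
E has value 66 → rank 1.5.

1.5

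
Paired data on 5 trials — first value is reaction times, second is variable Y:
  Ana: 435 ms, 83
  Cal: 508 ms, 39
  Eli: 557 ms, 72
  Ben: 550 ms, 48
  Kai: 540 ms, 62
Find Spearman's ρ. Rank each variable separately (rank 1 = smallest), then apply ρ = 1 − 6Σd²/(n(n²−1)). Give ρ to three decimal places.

Ranks of variable 1: 1, 2, 5, 4, 3
Ranks of variable 2: 5, 1, 4, 2, 3
d = r₁ − r₂: -4, 1, 1, 2, 0
d²: 16, 1, 1, 4, 0; Σd² = 22
ρ = 1 − 6·22/(5·24) = 1 − 132/120 = -0.100

-0.100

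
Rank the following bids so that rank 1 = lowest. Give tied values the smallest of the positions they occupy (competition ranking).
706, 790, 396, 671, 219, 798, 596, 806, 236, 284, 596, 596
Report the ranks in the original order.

9, 10, 4, 8, 1, 11, 5, 12, 2, 3, 5, 5

Sorted (ascending): 219, 236, 284, 396, 596, 596, 596, 671, 706, 790, 798, 806
The 3 values of 596 occupy positions 5–7 → each gets rank 5.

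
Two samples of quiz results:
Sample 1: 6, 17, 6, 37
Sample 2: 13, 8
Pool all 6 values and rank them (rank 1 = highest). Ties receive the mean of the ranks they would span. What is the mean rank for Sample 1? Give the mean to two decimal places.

3.50

Sorted (descending): 37, 17, 13, 8, 6, 6
The 2 values of 6 occupy positions 5–6 → average rank (5+6)/2 = 5.5.
Sample 1 values → pooled ranks: 6→5.5, 17→2, 6→5.5, 37→1
Mean rank = (5.5 + 2 + 5.5 + 1) / 4 = 3.50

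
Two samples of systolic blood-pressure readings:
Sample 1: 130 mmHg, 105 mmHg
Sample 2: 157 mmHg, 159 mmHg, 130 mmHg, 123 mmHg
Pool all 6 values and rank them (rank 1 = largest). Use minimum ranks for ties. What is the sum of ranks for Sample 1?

9

Sorted (descending): 159, 157, 130, 130, 123, 105
The 2 values of 130 occupy positions 3–4 → each gets rank 3.
Sample 1 values → pooled ranks: 130→3, 105→6
Rank sum = 3 + 6 = 9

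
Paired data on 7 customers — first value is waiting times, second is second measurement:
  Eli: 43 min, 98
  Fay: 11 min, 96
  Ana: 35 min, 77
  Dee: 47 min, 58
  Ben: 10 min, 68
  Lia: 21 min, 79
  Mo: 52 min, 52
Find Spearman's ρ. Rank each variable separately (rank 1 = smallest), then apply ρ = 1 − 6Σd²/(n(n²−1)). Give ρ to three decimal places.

Ranks of variable 1: 5, 2, 4, 6, 1, 3, 7
Ranks of variable 2: 7, 6, 4, 2, 3, 5, 1
d = r₁ − r₂: -2, -4, 0, 4, -2, -2, 6
d²: 4, 16, 0, 16, 4, 4, 36; Σd² = 80
ρ = 1 − 6·80/(7·48) = 1 − 480/336 = -0.429

-0.429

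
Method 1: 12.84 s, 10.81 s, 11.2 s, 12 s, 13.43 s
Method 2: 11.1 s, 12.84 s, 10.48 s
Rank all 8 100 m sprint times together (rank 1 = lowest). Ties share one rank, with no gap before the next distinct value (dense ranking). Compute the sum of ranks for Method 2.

10

Sorted (ascending): 10.48, 10.81, 11.1, 11.2, 12, 12.84, 12.84, 13.43
The 2 values of 12.84 share dense rank 6.
Remaining distinct values take the next consecutive integers.
Method 2 values → pooled ranks: 11.1→3, 12.84→6, 10.48→1
Rank sum = 3 + 6 + 1 = 10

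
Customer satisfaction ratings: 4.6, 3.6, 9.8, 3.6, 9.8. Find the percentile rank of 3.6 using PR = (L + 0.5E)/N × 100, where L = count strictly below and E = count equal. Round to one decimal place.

N = 5.
Strictly below 3.6: 0. Equal to 3.6: 2.
PR = (0 + 0.5·2)/5 × 100 = 20.0

20.0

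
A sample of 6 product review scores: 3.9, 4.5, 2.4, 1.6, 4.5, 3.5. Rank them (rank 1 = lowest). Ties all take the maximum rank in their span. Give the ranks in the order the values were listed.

Sorted (ascending): 1.6, 2.4, 3.5, 3.9, 4.5, 4.5
The 2 values of 4.5 occupy positions 5–6 → each gets rank 6.

4, 6, 2, 1, 6, 3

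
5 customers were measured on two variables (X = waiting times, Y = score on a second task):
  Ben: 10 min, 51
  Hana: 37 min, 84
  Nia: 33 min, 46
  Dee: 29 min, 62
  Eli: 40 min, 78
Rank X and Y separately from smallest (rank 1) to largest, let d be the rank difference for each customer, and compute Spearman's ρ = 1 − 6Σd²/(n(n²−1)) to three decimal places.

0.600

Ranks of variable 1: 1, 4, 3, 2, 5
Ranks of variable 2: 2, 5, 1, 3, 4
d = r₁ − r₂: -1, -1, 2, -1, 1
d²: 1, 1, 4, 1, 1; Σd² = 8
ρ = 1 − 6·8/(5·24) = 1 − 48/120 = 0.600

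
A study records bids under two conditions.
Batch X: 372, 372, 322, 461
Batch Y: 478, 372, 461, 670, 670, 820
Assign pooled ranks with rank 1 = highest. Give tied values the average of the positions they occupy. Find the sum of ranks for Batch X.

Sorted (descending): 820, 670, 670, 478, 461, 461, 372, 372, 372, 322
The 2 values of 670 occupy positions 2–3 → average rank (2+3)/2 = 2.5.
The 2 values of 461 occupy positions 5–6 → average rank (5+6)/2 = 5.5.
The 3 values of 372 occupy positions 7–9 → average rank 8.
Batch X values → pooled ranks: 372→8, 372→8, 322→10, 461→5.5
Rank sum = 8 + 8 + 10 + 5.5 = 31.5

31.5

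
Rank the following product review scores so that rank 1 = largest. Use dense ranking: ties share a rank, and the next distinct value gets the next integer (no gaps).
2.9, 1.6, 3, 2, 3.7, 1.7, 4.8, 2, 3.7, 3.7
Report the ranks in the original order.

4, 7, 3, 5, 2, 6, 1, 5, 2, 2

Sorted (descending): 4.8, 3.7, 3.7, 3.7, 3, 2.9, 2, 2, 1.7, 1.6
The 3 values of 3.7 share dense rank 2.
The 2 values of 2 share dense rank 5.
Remaining distinct values take the next consecutive integers.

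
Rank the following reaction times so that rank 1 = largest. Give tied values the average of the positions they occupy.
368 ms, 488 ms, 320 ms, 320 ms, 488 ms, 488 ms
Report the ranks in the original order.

4, 2, 5.5, 5.5, 2, 2

Sorted (descending): 488, 488, 488, 368, 320, 320
The 3 values of 488 occupy positions 1–3 → average rank 2.
The 2 values of 320 occupy positions 5–6 → average rank (5+6)/2 = 5.5.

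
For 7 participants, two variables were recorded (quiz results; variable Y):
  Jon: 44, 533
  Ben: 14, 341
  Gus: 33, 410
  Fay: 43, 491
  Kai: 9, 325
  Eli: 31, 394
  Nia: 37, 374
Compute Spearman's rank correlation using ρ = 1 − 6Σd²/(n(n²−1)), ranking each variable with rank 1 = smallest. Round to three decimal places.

Ranks of variable 1: 7, 2, 4, 6, 1, 3, 5
Ranks of variable 2: 7, 2, 5, 6, 1, 4, 3
d = r₁ − r₂: 0, 0, -1, 0, 0, -1, 2
d²: 0, 0, 1, 0, 0, 1, 4; Σd² = 6
ρ = 1 − 6·6/(7·48) = 1 − 36/336 = 0.893

0.893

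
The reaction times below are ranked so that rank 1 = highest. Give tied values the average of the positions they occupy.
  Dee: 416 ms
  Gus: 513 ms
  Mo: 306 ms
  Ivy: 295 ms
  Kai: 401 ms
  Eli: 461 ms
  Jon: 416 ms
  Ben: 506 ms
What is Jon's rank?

4.5

Sorted (descending): 513, 506, 461, 416, 416, 401, 306, 295
The 2 values of 416 occupy positions 4–5 → average rank (4+5)/2 = 4.5.
Jon has value 416 ms → rank 4.5.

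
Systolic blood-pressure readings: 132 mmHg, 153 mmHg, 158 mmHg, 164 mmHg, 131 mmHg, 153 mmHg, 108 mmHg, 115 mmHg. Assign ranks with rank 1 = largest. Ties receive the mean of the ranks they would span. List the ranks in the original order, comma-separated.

Sorted (descending): 164, 158, 153, 153, 132, 131, 115, 108
The 2 values of 153 occupy positions 3–4 → average rank (3+4)/2 = 3.5.

5, 3.5, 2, 1, 6, 3.5, 8, 7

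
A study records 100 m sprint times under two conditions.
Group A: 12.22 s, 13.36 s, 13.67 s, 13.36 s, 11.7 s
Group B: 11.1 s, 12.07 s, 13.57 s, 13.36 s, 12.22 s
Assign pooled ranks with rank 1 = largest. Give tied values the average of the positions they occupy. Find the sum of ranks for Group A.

24.5

Sorted (descending): 13.67, 13.57, 13.36, 13.36, 13.36, 12.22, 12.22, 12.07, 11.7, 11.1
The 3 values of 13.36 occupy positions 3–5 → average rank 4.
The 2 values of 12.22 occupy positions 6–7 → average rank (6+7)/2 = 6.5.
Group A values → pooled ranks: 12.22→6.5, 13.36→4, 13.67→1, 13.36→4, 11.7→9
Rank sum = 6.5 + 4 + 1 + 4 + 9 = 24.5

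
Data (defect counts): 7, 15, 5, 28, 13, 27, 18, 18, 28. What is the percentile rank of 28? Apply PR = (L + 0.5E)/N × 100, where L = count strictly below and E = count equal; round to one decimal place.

N = 9.
Strictly below 28: 7. Equal to 28: 2.
PR = (7 + 0.5·2)/9 × 100 = 88.9

88.9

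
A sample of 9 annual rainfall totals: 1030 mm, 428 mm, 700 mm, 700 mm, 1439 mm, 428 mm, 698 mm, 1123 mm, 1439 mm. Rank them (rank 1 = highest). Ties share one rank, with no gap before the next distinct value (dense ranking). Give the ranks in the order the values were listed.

3, 6, 4, 4, 1, 6, 5, 2, 1

Sorted (descending): 1439, 1439, 1123, 1030, 700, 700, 698, 428, 428
The 2 values of 1439 share dense rank 1.
The 2 values of 700 share dense rank 4.
The 2 values of 428 share dense rank 6.
Remaining distinct values take the next consecutive integers.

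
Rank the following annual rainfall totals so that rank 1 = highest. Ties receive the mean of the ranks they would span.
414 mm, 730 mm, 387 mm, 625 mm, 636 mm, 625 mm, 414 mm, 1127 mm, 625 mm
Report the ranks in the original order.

7.5, 2, 9, 5, 3, 5, 7.5, 1, 5

Sorted (descending): 1127, 730, 636, 625, 625, 625, 414, 414, 387
The 3 values of 625 occupy positions 4–6 → average rank 5.
The 2 values of 414 occupy positions 7–8 → average rank (7+8)/2 = 7.5.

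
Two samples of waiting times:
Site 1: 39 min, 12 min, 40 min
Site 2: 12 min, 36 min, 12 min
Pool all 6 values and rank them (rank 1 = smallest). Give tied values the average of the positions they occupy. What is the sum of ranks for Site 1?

13

Sorted (ascending): 12, 12, 12, 36, 39, 40
The 3 values of 12 occupy positions 1–3 → average rank 2.
Site 1 values → pooled ranks: 39→5, 12→2, 40→6
Rank sum = 5 + 2 + 6 = 13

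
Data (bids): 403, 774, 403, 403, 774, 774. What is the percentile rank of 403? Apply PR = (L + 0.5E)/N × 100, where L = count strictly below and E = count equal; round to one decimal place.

N = 6.
Strictly below 403: 0. Equal to 403: 3.
PR = (0 + 0.5·3)/6 × 100 = 25.0

25.0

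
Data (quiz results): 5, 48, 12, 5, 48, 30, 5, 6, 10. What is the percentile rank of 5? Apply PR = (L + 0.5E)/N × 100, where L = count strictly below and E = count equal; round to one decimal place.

16.7

N = 9.
Strictly below 5: 0. Equal to 5: 3.
PR = (0 + 0.5·3)/9 × 100 = 16.7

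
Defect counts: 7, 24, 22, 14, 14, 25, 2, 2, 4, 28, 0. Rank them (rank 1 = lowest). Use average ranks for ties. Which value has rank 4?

Sorted (ascending): 0, 2, 2, 4, 7, 14, 14, 22, 24, 25, 28
The 2 values of 2 occupy positions 2–3 → average rank (2+3)/2 = 2.5.
The 2 values of 14 occupy positions 6–7 → average rank (6+7)/2 = 6.5.
Rank 4 → value 4.

4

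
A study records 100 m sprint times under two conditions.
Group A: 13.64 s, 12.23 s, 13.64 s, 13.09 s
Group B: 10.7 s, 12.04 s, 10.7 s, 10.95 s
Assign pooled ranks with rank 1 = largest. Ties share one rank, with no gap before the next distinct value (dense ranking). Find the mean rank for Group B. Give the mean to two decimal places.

5.25

Sorted (descending): 13.64, 13.64, 13.09, 12.23, 12.04, 10.95, 10.7, 10.7
The 2 values of 13.64 share dense rank 1.
The 2 values of 10.7 share dense rank 6.
Remaining distinct values take the next consecutive integers.
Group B values → pooled ranks: 10.7→6, 12.04→4, 10.7→6, 10.95→5
Mean rank = (6 + 4 + 6 + 5) / 4 = 5.25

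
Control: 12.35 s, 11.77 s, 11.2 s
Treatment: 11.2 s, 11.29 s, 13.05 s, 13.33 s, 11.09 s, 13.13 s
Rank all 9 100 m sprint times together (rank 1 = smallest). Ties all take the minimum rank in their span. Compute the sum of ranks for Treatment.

31

Sorted (ascending): 11.09, 11.2, 11.2, 11.29, 11.77, 12.35, 13.05, 13.13, 13.33
The 2 values of 11.2 occupy positions 2–3 → each gets rank 2.
Treatment values → pooled ranks: 11.2→2, 11.29→4, 13.05→7, 13.33→9, 11.09→1, 13.13→8
Rank sum = 2 + 4 + 7 + 9 + 1 + 8 = 31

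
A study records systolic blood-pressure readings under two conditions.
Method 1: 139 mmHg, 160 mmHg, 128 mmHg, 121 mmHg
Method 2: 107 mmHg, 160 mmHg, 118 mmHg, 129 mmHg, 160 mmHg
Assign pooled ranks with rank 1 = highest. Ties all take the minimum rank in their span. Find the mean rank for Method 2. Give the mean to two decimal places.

4.80

Sorted (descending): 160, 160, 160, 139, 129, 128, 121, 118, 107
The 3 values of 160 occupy positions 1–3 → each gets rank 1.
Method 2 values → pooled ranks: 107→9, 160→1, 118→8, 129→5, 160→1
Mean rank = (9 + 1 + 8 + 5 + 1) / 5 = 4.80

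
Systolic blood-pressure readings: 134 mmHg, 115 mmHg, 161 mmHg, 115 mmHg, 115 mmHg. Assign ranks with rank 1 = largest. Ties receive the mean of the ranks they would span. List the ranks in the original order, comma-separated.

Sorted (descending): 161, 134, 115, 115, 115
The 3 values of 115 occupy positions 3–5 → average rank 4.

2, 4, 1, 4, 4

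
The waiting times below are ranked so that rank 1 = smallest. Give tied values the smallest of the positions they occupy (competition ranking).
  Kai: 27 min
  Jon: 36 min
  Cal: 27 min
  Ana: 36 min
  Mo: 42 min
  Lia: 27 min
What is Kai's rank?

Sorted (ascending): 27, 27, 27, 36, 36, 42
The 3 values of 27 occupy positions 1–3 → each gets rank 1.
The 2 values of 36 occupy positions 4–5 → each gets rank 4.
Kai has value 27 min → rank 1.

1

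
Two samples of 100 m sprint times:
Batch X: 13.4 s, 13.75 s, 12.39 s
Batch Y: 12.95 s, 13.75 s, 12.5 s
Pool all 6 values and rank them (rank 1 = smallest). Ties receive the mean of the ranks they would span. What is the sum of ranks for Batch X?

Sorted (ascending): 12.39, 12.5, 12.95, 13.4, 13.75, 13.75
The 2 values of 13.75 occupy positions 5–6 → average rank (5+6)/2 = 5.5.
Batch X values → pooled ranks: 13.4→4, 13.75→5.5, 12.39→1
Rank sum = 4 + 5.5 + 1 = 10.5

10.5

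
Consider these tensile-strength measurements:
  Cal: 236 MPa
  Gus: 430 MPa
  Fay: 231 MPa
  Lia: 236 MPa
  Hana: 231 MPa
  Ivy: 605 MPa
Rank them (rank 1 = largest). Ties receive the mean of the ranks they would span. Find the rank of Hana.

Sorted (descending): 605, 430, 236, 236, 231, 231
The 2 values of 236 occupy positions 3–4 → average rank (3+4)/2 = 3.5.
The 2 values of 231 occupy positions 5–6 → average rank (5+6)/2 = 5.5.
Hana has value 231 MPa → rank 5.5.

5.5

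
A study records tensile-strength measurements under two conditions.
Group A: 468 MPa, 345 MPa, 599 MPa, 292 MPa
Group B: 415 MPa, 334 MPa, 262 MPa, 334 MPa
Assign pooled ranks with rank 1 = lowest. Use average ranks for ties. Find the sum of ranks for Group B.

14

Sorted (ascending): 262, 292, 334, 334, 345, 415, 468, 599
The 2 values of 334 occupy positions 3–4 → average rank (3+4)/2 = 3.5.
Group B values → pooled ranks: 415→6, 334→3.5, 262→1, 334→3.5
Rank sum = 6 + 3.5 + 1 + 3.5 = 14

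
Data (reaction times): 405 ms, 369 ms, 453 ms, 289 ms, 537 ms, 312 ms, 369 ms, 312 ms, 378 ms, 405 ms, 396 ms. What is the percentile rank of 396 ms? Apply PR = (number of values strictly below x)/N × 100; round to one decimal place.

N = 11.
Strictly below 396: 6. Equal to 396: 1.
PR = 6/11 × 100 = 54.5

54.5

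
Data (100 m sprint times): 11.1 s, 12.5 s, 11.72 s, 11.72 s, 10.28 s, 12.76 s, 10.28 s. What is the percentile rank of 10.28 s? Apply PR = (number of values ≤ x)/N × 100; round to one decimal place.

28.6

N = 7.
Strictly below 10.28: 0. Equal to 10.28: 2.
PR = 2/7 × 100 = 28.6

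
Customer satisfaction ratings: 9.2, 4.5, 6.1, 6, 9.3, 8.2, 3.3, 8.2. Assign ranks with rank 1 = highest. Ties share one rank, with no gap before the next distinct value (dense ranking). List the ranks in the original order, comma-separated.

Sorted (descending): 9.3, 9.2, 8.2, 8.2, 6.1, 6, 4.5, 3.3
The 2 values of 8.2 share dense rank 3.
Remaining distinct values take the next consecutive integers.

2, 6, 4, 5, 1, 3, 7, 3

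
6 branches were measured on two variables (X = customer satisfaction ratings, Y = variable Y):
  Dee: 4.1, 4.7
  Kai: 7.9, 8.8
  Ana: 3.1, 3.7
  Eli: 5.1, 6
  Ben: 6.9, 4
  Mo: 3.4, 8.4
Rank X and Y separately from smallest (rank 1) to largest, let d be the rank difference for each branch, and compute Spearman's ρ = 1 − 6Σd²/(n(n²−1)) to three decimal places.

0.486

Ranks of variable 1: 3, 6, 1, 4, 5, 2
Ranks of variable 2: 3, 6, 1, 4, 2, 5
d = r₁ − r₂: 0, 0, 0, 0, 3, -3
d²: 0, 0, 0, 0, 9, 9; Σd² = 18
ρ = 1 − 6·18/(6·35) = 1 − 108/210 = 0.486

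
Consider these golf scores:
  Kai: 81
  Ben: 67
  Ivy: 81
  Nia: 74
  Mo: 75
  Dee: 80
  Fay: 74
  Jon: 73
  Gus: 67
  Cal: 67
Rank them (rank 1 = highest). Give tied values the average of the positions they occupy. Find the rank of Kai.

1.5

Sorted (descending): 81, 81, 80, 75, 74, 74, 73, 67, 67, 67
The 2 values of 81 occupy positions 1–2 → average rank (1+2)/2 = 1.5.
The 2 values of 74 occupy positions 5–6 → average rank (5+6)/2 = 5.5.
The 3 values of 67 occupy positions 8–10 → average rank 9.
Kai has value 81 → rank 1.5.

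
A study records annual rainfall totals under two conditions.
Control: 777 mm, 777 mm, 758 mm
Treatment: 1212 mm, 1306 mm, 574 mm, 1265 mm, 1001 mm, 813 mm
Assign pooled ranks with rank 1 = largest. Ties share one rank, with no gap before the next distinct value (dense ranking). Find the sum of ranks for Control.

19

Sorted (descending): 1306, 1265, 1212, 1001, 813, 777, 777, 758, 574
The 2 values of 777 share dense rank 6.
Remaining distinct values take the next consecutive integers.
Control values → pooled ranks: 777→6, 777→6, 758→7
Rank sum = 6 + 6 + 7 = 19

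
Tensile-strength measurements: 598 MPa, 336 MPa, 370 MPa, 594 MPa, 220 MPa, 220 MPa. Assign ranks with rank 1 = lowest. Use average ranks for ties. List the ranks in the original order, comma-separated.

6, 3, 4, 5, 1.5, 1.5

Sorted (ascending): 220, 220, 336, 370, 594, 598
The 2 values of 220 occupy positions 1–2 → average rank (1+2)/2 = 1.5.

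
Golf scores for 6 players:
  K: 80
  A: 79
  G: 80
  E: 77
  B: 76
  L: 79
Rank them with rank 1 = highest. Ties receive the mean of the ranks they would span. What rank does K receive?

Sorted (descending): 80, 80, 79, 79, 77, 76
The 2 values of 80 occupy positions 1–2 → average rank (1+2)/2 = 1.5.
The 2 values of 79 occupy positions 3–4 → average rank (3+4)/2 = 3.5.
K has value 80 → rank 1.5.

1.5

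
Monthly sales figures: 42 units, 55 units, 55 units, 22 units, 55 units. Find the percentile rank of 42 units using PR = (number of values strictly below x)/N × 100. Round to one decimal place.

N = 5.
Strictly below 42: 1. Equal to 42: 1.
PR = 1/5 × 100 = 20.0

20.0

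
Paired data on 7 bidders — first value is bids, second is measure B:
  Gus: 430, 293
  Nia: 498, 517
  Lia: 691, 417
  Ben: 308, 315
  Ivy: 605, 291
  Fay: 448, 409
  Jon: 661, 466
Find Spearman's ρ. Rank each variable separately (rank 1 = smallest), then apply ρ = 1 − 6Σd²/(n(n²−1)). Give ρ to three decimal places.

0.393

Ranks of variable 1: 2, 4, 7, 1, 5, 3, 6
Ranks of variable 2: 2, 7, 5, 3, 1, 4, 6
d = r₁ − r₂: 0, -3, 2, -2, 4, -1, 0
d²: 0, 9, 4, 4, 16, 1, 0; Σd² = 34
ρ = 1 − 6·34/(7·48) = 1 − 204/336 = 0.393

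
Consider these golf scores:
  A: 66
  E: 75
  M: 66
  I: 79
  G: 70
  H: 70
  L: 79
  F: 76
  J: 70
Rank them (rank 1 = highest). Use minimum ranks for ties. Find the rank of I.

Sorted (descending): 79, 79, 76, 75, 70, 70, 70, 66, 66
The 2 values of 79 occupy positions 1–2 → each gets rank 1.
The 3 values of 70 occupy positions 5–7 → each gets rank 5.
The 2 values of 66 occupy positions 8–9 → each gets rank 8.
I has value 79 → rank 1.

1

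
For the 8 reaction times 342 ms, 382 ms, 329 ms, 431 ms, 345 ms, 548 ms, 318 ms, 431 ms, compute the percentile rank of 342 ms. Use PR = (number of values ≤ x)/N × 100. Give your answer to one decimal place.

37.5

N = 8.
Strictly below 342: 2. Equal to 342: 1.
PR = 3/8 × 100 = 37.5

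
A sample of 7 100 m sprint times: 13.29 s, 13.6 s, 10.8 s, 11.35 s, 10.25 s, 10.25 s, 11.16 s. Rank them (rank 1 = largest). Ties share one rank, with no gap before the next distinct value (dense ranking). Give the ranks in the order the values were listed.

2, 1, 5, 3, 6, 6, 4

Sorted (descending): 13.6, 13.29, 11.35, 11.16, 10.8, 10.25, 10.25
The 2 values of 10.25 share dense rank 6.
Remaining distinct values take the next consecutive integers.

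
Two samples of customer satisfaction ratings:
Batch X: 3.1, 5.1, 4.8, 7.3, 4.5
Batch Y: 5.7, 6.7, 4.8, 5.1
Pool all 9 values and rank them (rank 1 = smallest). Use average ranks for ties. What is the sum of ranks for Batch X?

Sorted (ascending): 3.1, 4.5, 4.8, 4.8, 5.1, 5.1, 5.7, 6.7, 7.3
The 2 values of 4.8 occupy positions 3–4 → average rank (3+4)/2 = 3.5.
The 2 values of 5.1 occupy positions 5–6 → average rank (5+6)/2 = 5.5.
Batch X values → pooled ranks: 3.1→1, 5.1→5.5, 4.8→3.5, 7.3→9, 4.5→2
Rank sum = 1 + 5.5 + 3.5 + 9 + 2 = 21

21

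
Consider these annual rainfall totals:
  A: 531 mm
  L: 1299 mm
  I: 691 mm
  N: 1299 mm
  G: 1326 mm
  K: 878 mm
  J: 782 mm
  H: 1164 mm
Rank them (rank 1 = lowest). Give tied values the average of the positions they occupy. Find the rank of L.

6.5

Sorted (ascending): 531, 691, 782, 878, 1164, 1299, 1299, 1326
The 2 values of 1299 occupy positions 6–7 → average rank (6+7)/2 = 6.5.
L has value 1299 mm → rank 6.5.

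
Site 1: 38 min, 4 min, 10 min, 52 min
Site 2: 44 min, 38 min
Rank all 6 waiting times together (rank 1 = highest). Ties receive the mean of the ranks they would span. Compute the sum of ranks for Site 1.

Sorted (descending): 52, 44, 38, 38, 10, 4
The 2 values of 38 occupy positions 3–4 → average rank (3+4)/2 = 3.5.
Site 1 values → pooled ranks: 38→3.5, 4→6, 10→5, 52→1
Rank sum = 3.5 + 6 + 5 + 1 = 15.5

15.5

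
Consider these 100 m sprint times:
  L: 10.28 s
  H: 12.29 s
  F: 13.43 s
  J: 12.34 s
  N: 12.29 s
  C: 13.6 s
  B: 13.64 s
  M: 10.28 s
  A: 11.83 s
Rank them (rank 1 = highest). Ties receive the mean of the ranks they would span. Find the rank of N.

5.5

Sorted (descending): 13.64, 13.6, 13.43, 12.34, 12.29, 12.29, 11.83, 10.28, 10.28
The 2 values of 12.29 occupy positions 5–6 → average rank (5+6)/2 = 5.5.
The 2 values of 10.28 occupy positions 8–9 → average rank (8+9)/2 = 8.5.
N has value 12.29 s → rank 5.5.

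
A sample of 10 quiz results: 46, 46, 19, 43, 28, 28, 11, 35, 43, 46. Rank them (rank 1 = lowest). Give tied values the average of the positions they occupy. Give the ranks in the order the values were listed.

9, 9, 2, 6.5, 3.5, 3.5, 1, 5, 6.5, 9

Sorted (ascending): 11, 19, 28, 28, 35, 43, 43, 46, 46, 46
The 2 values of 28 occupy positions 3–4 → average rank (3+4)/2 = 3.5.
The 2 values of 43 occupy positions 6–7 → average rank (6+7)/2 = 6.5.
The 3 values of 46 occupy positions 8–10 → average rank 9.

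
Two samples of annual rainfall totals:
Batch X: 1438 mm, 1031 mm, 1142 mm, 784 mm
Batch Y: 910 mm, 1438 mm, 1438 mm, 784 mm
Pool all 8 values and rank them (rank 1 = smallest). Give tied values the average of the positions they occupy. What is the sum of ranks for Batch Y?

Sorted (ascending): 784, 784, 910, 1031, 1142, 1438, 1438, 1438
The 2 values of 784 occupy positions 1–2 → average rank (1+2)/2 = 1.5.
The 3 values of 1438 occupy positions 6–8 → average rank 7.
Batch Y values → pooled ranks: 910→3, 1438→7, 1438→7, 784→1.5
Rank sum = 3 + 7 + 7 + 1.5 = 18.5

18.5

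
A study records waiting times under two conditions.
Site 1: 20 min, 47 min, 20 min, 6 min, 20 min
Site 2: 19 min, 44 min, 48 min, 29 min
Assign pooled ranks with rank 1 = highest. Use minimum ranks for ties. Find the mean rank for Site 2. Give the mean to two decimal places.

4.00

Sorted (descending): 48, 47, 44, 29, 20, 20, 20, 19, 6
The 3 values of 20 occupy positions 5–7 → each gets rank 5.
Site 2 values → pooled ranks: 19→8, 44→3, 48→1, 29→4
Mean rank = (8 + 3 + 1 + 4) / 4 = 4.00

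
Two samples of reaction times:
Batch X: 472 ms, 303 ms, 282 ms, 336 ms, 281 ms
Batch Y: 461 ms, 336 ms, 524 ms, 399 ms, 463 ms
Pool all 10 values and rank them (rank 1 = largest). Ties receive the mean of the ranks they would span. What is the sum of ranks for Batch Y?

19.5

Sorted (descending): 524, 472, 463, 461, 399, 336, 336, 303, 282, 281
The 2 values of 336 occupy positions 6–7 → average rank (6+7)/2 = 6.5.
Batch Y values → pooled ranks: 461→4, 336→6.5, 524→1, 399→5, 463→3
Rank sum = 4 + 6.5 + 1 + 5 + 3 = 19.5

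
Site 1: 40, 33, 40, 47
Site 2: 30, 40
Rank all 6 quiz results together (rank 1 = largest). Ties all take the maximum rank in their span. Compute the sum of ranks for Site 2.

Sorted (descending): 47, 40, 40, 40, 33, 30
The 3 values of 40 occupy positions 2–4 → each gets rank 4.
Site 2 values → pooled ranks: 30→6, 40→4
Rank sum = 6 + 4 = 10

10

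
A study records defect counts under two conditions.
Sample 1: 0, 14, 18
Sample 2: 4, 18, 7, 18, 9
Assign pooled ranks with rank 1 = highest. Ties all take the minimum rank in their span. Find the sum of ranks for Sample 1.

13

Sorted (descending): 18, 18, 18, 14, 9, 7, 4, 0
The 3 values of 18 occupy positions 1–3 → each gets rank 1.
Sample 1 values → pooled ranks: 0→8, 14→4, 18→1
Rank sum = 8 + 4 + 1 = 13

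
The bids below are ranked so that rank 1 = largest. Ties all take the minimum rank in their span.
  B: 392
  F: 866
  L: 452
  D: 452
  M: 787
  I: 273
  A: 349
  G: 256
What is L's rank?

3

Sorted (descending): 866, 787, 452, 452, 392, 349, 273, 256
The 2 values of 452 occupy positions 3–4 → each gets rank 3.
L has value 452 → rank 3.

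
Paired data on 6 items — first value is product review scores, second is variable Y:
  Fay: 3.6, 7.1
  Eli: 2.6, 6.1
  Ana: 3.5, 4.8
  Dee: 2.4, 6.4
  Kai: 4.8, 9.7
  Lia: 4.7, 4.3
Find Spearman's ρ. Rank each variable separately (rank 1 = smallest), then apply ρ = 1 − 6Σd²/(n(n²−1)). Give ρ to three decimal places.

Ranks of variable 1: 4, 2, 3, 1, 6, 5
Ranks of variable 2: 5, 3, 2, 4, 6, 1
d = r₁ − r₂: -1, -1, 1, -3, 0, 4
d²: 1, 1, 1, 9, 0, 16; Σd² = 28
ρ = 1 − 6·28/(6·35) = 1 − 168/210 = 0.200

0.200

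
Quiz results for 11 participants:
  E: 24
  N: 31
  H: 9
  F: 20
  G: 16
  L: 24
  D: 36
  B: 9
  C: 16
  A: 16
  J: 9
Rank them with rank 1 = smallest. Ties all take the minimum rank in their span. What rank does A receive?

4

Sorted (ascending): 9, 9, 9, 16, 16, 16, 20, 24, 24, 31, 36
The 3 values of 9 occupy positions 1–3 → each gets rank 1.
The 3 values of 16 occupy positions 4–6 → each gets rank 4.
The 2 values of 24 occupy positions 8–9 → each gets rank 8.
A has value 16 → rank 4.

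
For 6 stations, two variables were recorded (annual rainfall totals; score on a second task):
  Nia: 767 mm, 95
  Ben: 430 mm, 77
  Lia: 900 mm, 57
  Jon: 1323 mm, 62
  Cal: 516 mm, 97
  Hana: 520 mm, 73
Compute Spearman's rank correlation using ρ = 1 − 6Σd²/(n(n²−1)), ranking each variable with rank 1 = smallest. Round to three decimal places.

-0.657

Ranks of variable 1: 4, 1, 5, 6, 2, 3
Ranks of variable 2: 5, 4, 1, 2, 6, 3
d = r₁ − r₂: -1, -3, 4, 4, -4, 0
d²: 1, 9, 16, 16, 16, 0; Σd² = 58
ρ = 1 − 6·58/(6·35) = 1 − 348/210 = -0.657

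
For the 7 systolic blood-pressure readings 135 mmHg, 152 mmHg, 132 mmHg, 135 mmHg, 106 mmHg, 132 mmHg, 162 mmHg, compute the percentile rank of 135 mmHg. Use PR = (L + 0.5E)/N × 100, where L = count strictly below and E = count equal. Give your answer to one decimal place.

57.1

N = 7.
Strictly below 135: 3. Equal to 135: 2.
PR = (3 + 0.5·2)/7 × 100 = 57.1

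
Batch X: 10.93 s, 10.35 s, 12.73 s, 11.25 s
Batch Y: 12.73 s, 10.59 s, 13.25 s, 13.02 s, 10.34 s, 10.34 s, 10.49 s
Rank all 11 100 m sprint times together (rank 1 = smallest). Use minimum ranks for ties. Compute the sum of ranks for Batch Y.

Sorted (ascending): 10.34, 10.34, 10.35, 10.49, 10.59, 10.93, 11.25, 12.73, 12.73, 13.02, 13.25
The 2 values of 10.34 occupy positions 1–2 → each gets rank 1.
The 2 values of 12.73 occupy positions 8–9 → each gets rank 8.
Batch Y values → pooled ranks: 12.73→8, 10.59→5, 13.25→11, 13.02→10, 10.34→1, 10.34→1, 10.49→4
Rank sum = 8 + 5 + 11 + 10 + 1 + 1 + 4 = 40

40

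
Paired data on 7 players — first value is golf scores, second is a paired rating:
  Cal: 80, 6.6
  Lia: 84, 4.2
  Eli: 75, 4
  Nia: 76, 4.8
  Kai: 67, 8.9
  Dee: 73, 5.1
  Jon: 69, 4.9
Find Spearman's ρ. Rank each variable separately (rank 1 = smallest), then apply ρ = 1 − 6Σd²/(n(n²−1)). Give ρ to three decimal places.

Ranks of variable 1: 6, 7, 4, 5, 1, 3, 2
Ranks of variable 2: 6, 2, 1, 3, 7, 5, 4
d = r₁ − r₂: 0, 5, 3, 2, -6, -2, -2
d²: 0, 25, 9, 4, 36, 4, 4; Σd² = 82
ρ = 1 − 6·82/(7·48) = 1 − 492/336 = -0.464

-0.464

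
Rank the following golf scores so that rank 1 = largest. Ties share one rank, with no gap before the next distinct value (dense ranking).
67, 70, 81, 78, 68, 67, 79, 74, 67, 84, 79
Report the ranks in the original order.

Sorted (descending): 84, 81, 79, 79, 78, 74, 70, 68, 67, 67, 67
The 2 values of 79 share dense rank 3.
The 3 values of 67 share dense rank 8.
Remaining distinct values take the next consecutive integers.

8, 6, 2, 4, 7, 8, 3, 5, 8, 1, 3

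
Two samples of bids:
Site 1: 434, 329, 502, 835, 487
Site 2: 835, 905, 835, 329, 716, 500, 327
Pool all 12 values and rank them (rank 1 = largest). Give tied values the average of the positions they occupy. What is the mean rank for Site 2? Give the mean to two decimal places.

5.93

Sorted (descending): 905, 835, 835, 835, 716, 502, 500, 487, 434, 329, 329, 327
The 3 values of 835 occupy positions 2–4 → average rank 3.
The 2 values of 329 occupy positions 10–11 → average rank (10+11)/2 = 10.5.
Site 2 values → pooled ranks: 835→3, 905→1, 835→3, 329→10.5, 716→5, 500→7, 327→12
Mean rank = (3 + 1 + 3 + 10.5 + 5 + 7 + 12) / 7 = 5.93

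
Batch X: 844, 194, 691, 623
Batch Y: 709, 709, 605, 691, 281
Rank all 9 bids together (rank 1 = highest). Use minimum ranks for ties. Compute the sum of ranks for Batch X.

Sorted (descending): 844, 709, 709, 691, 691, 623, 605, 281, 194
The 2 values of 709 occupy positions 2–3 → each gets rank 2.
The 2 values of 691 occupy positions 4–5 → each gets rank 4.
Batch X values → pooled ranks: 844→1, 194→9, 691→4, 623→6
Rank sum = 1 + 9 + 4 + 6 = 20

20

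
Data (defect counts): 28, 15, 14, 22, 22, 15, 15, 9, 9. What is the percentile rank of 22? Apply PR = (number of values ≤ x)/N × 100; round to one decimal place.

N = 9.
Strictly below 22: 6. Equal to 22: 2.
PR = 8/9 × 100 = 88.9

88.9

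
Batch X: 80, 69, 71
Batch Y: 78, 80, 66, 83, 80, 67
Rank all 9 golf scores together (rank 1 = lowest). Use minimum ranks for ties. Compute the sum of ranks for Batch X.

13

Sorted (ascending): 66, 67, 69, 71, 78, 80, 80, 80, 83
The 3 values of 80 occupy positions 6–8 → each gets rank 6.
Batch X values → pooled ranks: 80→6, 69→3, 71→4
Rank sum = 6 + 3 + 4 = 13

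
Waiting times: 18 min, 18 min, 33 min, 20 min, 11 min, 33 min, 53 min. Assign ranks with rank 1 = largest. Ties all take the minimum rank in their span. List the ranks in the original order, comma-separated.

5, 5, 2, 4, 7, 2, 1

Sorted (descending): 53, 33, 33, 20, 18, 18, 11
The 2 values of 33 occupy positions 2–3 → each gets rank 2.
The 2 values of 18 occupy positions 5–6 → each gets rank 5.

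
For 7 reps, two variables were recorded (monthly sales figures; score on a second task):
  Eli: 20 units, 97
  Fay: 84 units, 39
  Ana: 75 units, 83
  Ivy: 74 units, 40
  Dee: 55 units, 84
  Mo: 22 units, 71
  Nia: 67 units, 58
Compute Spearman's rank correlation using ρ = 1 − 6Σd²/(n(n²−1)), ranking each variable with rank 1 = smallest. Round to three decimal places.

Ranks of variable 1: 1, 7, 6, 5, 3, 2, 4
Ranks of variable 2: 7, 1, 5, 2, 6, 4, 3
d = r₁ − r₂: -6, 6, 1, 3, -3, -2, 1
d²: 36, 36, 1, 9, 9, 4, 1; Σd² = 96
ρ = 1 − 6·96/(7·48) = 1 − 576/336 = -0.714

-0.714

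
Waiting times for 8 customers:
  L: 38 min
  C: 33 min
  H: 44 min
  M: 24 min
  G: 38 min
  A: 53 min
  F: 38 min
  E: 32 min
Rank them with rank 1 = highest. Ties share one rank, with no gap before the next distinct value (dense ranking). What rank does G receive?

Sorted (descending): 53, 44, 38, 38, 38, 33, 32, 24
The 3 values of 38 share dense rank 3.
Remaining distinct values take the next consecutive integers.
G has value 38 min → rank 3.

3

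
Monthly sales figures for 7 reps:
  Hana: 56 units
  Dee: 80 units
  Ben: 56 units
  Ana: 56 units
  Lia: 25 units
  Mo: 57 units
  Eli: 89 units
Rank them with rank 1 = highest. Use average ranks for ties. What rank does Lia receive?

7

Sorted (descending): 89, 80, 57, 56, 56, 56, 25
The 3 values of 56 occupy positions 4–6 → average rank 5.
Lia has value 25 units → rank 7.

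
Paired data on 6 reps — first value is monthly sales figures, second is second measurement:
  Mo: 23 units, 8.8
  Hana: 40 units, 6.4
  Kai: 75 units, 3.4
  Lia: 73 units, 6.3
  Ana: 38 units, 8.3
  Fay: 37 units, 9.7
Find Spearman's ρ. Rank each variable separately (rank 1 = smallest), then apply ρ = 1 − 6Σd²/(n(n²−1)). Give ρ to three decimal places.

-0.943

Ranks of variable 1: 1, 4, 6, 5, 3, 2
Ranks of variable 2: 5, 3, 1, 2, 4, 6
d = r₁ − r₂: -4, 1, 5, 3, -1, -4
d²: 16, 1, 25, 9, 1, 16; Σd² = 68
ρ = 1 − 6·68/(6·35) = 1 − 408/210 = -0.943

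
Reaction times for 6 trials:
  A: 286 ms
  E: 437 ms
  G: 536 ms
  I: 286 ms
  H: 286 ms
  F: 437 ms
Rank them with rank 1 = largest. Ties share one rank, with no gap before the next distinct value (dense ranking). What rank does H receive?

3

Sorted (descending): 536, 437, 437, 286, 286, 286
The 2 values of 437 share dense rank 2.
The 3 values of 286 share dense rank 3.
Remaining distinct values take the next consecutive integers.
H has value 286 ms → rank 3.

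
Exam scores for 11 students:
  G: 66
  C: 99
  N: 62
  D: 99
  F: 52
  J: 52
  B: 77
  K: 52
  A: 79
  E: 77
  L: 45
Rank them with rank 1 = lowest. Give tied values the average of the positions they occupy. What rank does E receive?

7.5

Sorted (ascending): 45, 52, 52, 52, 62, 66, 77, 77, 79, 99, 99
The 3 values of 52 occupy positions 2–4 → average rank 3.
The 2 values of 77 occupy positions 7–8 → average rank (7+8)/2 = 7.5.
The 2 values of 99 occupy positions 10–11 → average rank (10+11)/2 = 10.5.
E has value 77 → rank 7.5.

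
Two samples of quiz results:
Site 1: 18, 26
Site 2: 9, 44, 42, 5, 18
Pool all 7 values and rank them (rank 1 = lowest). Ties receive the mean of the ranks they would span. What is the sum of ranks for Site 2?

Sorted (ascending): 5, 9, 18, 18, 26, 42, 44
The 2 values of 18 occupy positions 3–4 → average rank (3+4)/2 = 3.5.
Site 2 values → pooled ranks: 9→2, 44→7, 42→6, 5→1, 18→3.5
Rank sum = 2 + 7 + 6 + 1 + 3.5 = 19.5

19.5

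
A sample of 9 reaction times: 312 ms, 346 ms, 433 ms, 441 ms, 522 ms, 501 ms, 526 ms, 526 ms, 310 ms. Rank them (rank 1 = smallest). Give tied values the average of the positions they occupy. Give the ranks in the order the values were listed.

Sorted (ascending): 310, 312, 346, 433, 441, 501, 522, 526, 526
The 2 values of 526 occupy positions 8–9 → average rank (8+9)/2 = 8.5.

2, 3, 4, 5, 7, 6, 8.5, 8.5, 1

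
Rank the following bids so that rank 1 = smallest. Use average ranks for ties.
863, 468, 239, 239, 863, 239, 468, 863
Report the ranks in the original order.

Sorted (ascending): 239, 239, 239, 468, 468, 863, 863, 863
The 3 values of 239 occupy positions 1–3 → average rank 2.
The 2 values of 468 occupy positions 4–5 → average rank (4+5)/2 = 4.5.
The 3 values of 863 occupy positions 6–8 → average rank 7.

7, 4.5, 2, 2, 7, 2, 4.5, 7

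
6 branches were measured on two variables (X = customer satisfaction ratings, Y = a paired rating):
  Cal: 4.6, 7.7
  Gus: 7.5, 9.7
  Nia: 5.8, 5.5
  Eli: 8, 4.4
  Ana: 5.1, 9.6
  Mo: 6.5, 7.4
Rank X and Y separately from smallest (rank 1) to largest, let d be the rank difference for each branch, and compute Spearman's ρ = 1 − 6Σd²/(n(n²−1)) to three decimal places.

-0.314

Ranks of variable 1: 1, 5, 3, 6, 2, 4
Ranks of variable 2: 4, 6, 2, 1, 5, 3
d = r₁ − r₂: -3, -1, 1, 5, -3, 1
d²: 9, 1, 1, 25, 9, 1; Σd² = 46
ρ = 1 − 6·46/(6·35) = 1 − 276/210 = -0.314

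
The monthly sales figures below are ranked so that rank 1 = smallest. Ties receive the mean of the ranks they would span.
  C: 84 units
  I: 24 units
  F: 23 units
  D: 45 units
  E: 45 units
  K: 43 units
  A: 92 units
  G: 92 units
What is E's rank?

Sorted (ascending): 23, 24, 43, 45, 45, 84, 92, 92
The 2 values of 45 occupy positions 4–5 → average rank (4+5)/2 = 4.5.
The 2 values of 92 occupy positions 7–8 → average rank (7+8)/2 = 7.5.
E has value 45 units → rank 4.5.

4.5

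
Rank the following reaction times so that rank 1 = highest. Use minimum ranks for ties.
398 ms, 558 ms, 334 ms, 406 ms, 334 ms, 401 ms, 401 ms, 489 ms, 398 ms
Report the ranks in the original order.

Sorted (descending): 558, 489, 406, 401, 401, 398, 398, 334, 334
The 2 values of 401 occupy positions 4–5 → each gets rank 4.
The 2 values of 398 occupy positions 6–7 → each gets rank 6.
The 2 values of 334 occupy positions 8–9 → each gets rank 8.

6, 1, 8, 3, 8, 4, 4, 2, 6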